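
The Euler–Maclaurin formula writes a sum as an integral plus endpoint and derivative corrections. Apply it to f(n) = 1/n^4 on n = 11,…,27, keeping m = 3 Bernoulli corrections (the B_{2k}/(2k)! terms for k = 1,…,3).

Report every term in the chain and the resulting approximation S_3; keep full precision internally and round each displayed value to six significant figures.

S_3 ≈ 0.000270633

∫_11^27 1/x^4 dx evaluates to 0.000233503.
Endpoint term: (f(11) + f(27))/2 = (6.83013e-05 + 1.88168e-06)/2 = 3.50915e-05.
So far: 0.000268595.
Correction k=1: B_{2}/2! · (f^{(1)}(27) − f^{(1)}(11)) = 1/12 · (-2.78767e-07 − (-2.48369e-05)) = 2.04651e-06.
Running total after k=1: 0.000270641.
Correction k=2: B_{4}/4! · (f^{(3)}(27) − f^{(3)}(11)) = −1/720 · (-1.14719e-08 − (-6.15790e-06)) = -8.53670e-09.
Running total after k=2: 0.000270633.
Correction k=3: B_{6}/6! · (f^{(5)}(27) − f^{(5)}(11)) = 1/30240 · (-8.81242e-10 − (-2.84994e-06)) = 9.42148e-11.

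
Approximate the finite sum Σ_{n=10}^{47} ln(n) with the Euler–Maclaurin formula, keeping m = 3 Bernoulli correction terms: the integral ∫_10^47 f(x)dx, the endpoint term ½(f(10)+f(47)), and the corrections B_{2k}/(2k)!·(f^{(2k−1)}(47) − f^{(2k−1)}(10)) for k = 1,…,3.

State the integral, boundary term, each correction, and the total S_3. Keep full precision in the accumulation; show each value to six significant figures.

Integral: ∫_10^47 ln(x) dx = 120.931.
½[f(10) + f(47)] = ½[2.30259 + 3.85015] = 3.07637.
Running total after boundary: 124.007.
Order-1 term: 1/12 · (0.0212766 − 0.100000) = -0.00656028.
Partial sum through k=1: 124.001.
Order-2 term: −1/720 · (1.92636e-05 − 0.00200000) = 2.75102e-06.
Partial sum through k=2: 124.001.
Order-3 term: 1/30240 · (1.04646e-07 − 0.000240000) = -7.93305e-09.

S_3 ≈ 124.001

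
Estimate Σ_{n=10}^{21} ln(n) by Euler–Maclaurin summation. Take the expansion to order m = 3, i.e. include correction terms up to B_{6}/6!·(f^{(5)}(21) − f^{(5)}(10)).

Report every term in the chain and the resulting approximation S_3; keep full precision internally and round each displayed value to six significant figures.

S_3 ≈ 32.5783

Integral: ∫_10^21 ln(x) dx = 29.9091.
Endpoint term: (f(10) + f(21))/2 = (2.30259 + 3.04452)/2 = 2.67355.
Running total after boundary: 32.5827.
Correction k=1: B_{2}/2! · (f^{(1)}(21) − f^{(1)}(10)) = 1/12 · (0.0476190 − 0.100000) = -0.00436508.
Partial sum through k=1: 32.5783.
Correction k=2: B_{4}/4! · (f^{(3)}(21) − f^{(3)}(10)) = −1/720 · (0.000215959 − 0.00200000) = 2.47783e-06.
Partial sum through k=2: 32.5783.
Correction k=3: B_{6}/6! · (f^{(5)}(21) − f^{(5)}(10)) = 1/30240 · (5.87645e-06 − 0.000240000) = -7.74218e-09.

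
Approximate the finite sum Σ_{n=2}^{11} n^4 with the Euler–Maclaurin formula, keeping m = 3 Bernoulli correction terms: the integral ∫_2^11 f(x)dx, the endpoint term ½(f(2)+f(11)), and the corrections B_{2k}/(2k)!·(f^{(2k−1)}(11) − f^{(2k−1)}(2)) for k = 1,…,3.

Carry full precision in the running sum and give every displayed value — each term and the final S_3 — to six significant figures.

Integral: ∫_2^11 x^4 dx = 32203.8.
½[f(2) + f(11)] = ½[16.0000 + 14641.0] = 7328.50.
Integral + boundary = 39532.3.
Correction k=1: B_{2}/2! · (f^{(1)}(11) − f^{(1)}(2)) = 1/12 · (5324.00 − 32.0000) = 441.000.
Running total after k=1: 39973.3.
Correction k=2: B_{4}/4! · (f^{(3)}(11) − f^{(3)}(2)) = −1/720 · (264.000 − 48.0000) = -0.300000.
Running total after k=2: 39973.0.
Correction k=3: B_{6}/6! · (f^{(5)}(11) − f^{(5)}(2)) = 1/30240 · (0.00000 − 0.00000) = 0.00000.

S_3 ≈ 39973.0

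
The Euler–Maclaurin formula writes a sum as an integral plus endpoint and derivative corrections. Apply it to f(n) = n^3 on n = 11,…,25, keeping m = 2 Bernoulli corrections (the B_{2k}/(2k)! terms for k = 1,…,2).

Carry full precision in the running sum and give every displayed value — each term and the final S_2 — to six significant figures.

S_2 ≈ 102600

∫_11^25 x^3 dx evaluates to 93996.0.
Endpoint term: (f(11) + f(25))/2 = (1331.00 + 15625.0)/2 = 8478.00.
Integral + boundary = 102474.
Order-1 term: 1/12 · (1875.00 − 363.000) = 126.000.
Partial sum through k=1: 102600.
Order-2 term: −1/720 · (6.00000 − 6.00000) = 0.00000.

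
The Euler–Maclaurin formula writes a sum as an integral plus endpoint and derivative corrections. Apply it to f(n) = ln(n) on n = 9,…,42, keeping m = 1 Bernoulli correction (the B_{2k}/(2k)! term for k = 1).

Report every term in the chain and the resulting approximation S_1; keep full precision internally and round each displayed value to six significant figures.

Integral: ∫_9^42 ln(x) dx = 104.207.
Boundary: ½(f(9) + f(42)) = ½(2.19722 + 3.73767) = 2.96745.
Running total after boundary: 107.175.
Correction k=1: B_{2}/2! · (f^{(1)}(42) − f^{(1)}(9)) = 1/12 · (0.0238095 − 0.111111) = -0.00727513.

S_1 ≈ 107.167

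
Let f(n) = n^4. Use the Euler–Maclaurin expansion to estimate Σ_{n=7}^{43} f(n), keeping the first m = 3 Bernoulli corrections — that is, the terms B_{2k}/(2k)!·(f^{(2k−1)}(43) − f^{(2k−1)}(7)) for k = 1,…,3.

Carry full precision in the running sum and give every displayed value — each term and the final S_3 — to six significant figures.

S_3 ≈ 3.11353e+07

Integral: ∫_7^43 x^4 dx = 2.93983e+07.
½[f(7) + f(43)] = ½[2401.00 + 3.41880e+06] = 1.71060e+06.
So far: 3.11089e+07.
k=1: B_{2}/(2)! × [f^{(1)}(43) − f^{(1)}(7)] = 1/12 × (318028 − 1372.00) = 26388.0.
Running total after k=1: 3.11353e+07.
k=2: B_{4}/(4)! × [f^{(3)}(43) − f^{(3)}(7)] = −1/720 × (1032.00 − 168.000) = -1.20000.
Running total after k=2: 3.11353e+07.
k=3: B_{6}/(6)! × [f^{(5)}(43) − f^{(5)}(7)] = 1/30240 × (0.00000 − 0.00000) = 0.00000.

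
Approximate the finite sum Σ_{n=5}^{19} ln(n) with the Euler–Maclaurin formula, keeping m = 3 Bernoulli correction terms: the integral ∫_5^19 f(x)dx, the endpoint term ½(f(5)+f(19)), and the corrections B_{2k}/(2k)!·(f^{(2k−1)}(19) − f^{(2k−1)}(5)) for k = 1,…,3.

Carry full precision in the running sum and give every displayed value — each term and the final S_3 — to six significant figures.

S_3 ≈ 36.1618

Integral: ∫_5^19 ln(x) dx = 33.8972.
½[f(5) + f(19)] = ½[1.60944 + 2.94444] = 2.27694.
Running total after boundary: 36.1741.
Order-1 term: 1/12 · (0.0526316 − 0.200000) = -0.0122807.
After k=1: 36.1618.
Order-2 term: −1/720 · (0.000291588 − 0.0160000) = 2.18172e-05.
After k=2: 36.1618.
Order-3 term: 1/30240 · (9.69267e-06 − 0.00768000) = -2.53648e-07.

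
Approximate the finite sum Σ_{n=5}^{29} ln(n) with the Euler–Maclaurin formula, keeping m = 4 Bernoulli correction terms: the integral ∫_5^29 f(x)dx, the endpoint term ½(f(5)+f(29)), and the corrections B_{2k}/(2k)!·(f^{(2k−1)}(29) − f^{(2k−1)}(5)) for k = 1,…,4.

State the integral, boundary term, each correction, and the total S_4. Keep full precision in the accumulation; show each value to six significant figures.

S_4 ≈ 68.0790

The integral term ∫_5^29 ln(x) dx = 65.6044.
½[f(5) + f(29)] = ½[1.60944 + 3.36730] = 2.48837.
Running total after boundary: 68.0928.
Order-1 term: 1/12 · (0.0344828 − 0.200000) = -0.0137931.
Running total after k=1: 68.0790.
Order-2 term: −1/720 · (8.20042e-05 − 0.0160000) = 2.21083e-05.
Running total after k=2: 68.0790.
Order-3 term: 1/30240 · (1.17010e-06 − 0.00768000) = -2.53930e-07.
Running total after k=3: 68.0790.
Order-4 term: −1/1209600 · (4.17394e-08 − 0.00921600) = 7.61901e-09.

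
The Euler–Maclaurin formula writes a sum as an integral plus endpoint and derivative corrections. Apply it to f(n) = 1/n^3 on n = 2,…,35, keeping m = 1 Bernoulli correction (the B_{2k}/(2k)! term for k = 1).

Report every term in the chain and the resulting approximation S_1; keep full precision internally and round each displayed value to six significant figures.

S_1 ≈ 0.202728

∫_2^35 1/x^3 dx evaluates to 0.124592.
Endpoint term: (f(2) + f(35))/2 = (0.125000 + 2.33236e-05)/2 = 0.0625117.
Running total after boundary: 0.187103.
Order-1 term: 1/12 · (-1.99917e-06 − (-0.187500)) = 0.0156248.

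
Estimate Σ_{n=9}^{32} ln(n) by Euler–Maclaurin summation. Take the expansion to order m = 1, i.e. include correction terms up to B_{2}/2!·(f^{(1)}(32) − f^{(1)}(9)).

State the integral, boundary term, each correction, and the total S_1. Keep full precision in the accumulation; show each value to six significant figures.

S_1 ≈ 70.9534

∫_9^32 ln(x) dx evaluates to 68.1285.
Endpoint term: (f(9) + f(32))/2 = (2.19722 + 3.46574)/2 = 2.83148.
Integral + boundary = 70.9600.
k=1: B_{2}/(2)! × [f^{(1)}(32) − f^{(1)}(9)] = 1/12 × (0.0312500 − 0.111111) = -0.00665509.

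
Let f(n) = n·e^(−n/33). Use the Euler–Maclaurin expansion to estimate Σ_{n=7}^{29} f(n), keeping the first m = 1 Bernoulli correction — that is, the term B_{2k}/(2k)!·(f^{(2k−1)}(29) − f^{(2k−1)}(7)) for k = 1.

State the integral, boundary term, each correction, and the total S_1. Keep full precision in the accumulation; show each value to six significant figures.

Integral: ∫_7^29 x·e^(−x/33) dx = 218.029.
½[f(7) + f(29)] = ½[5.66207 + 12.0433] = 8.85268.
So far: 226.882.
Correction k=1: B_{2}/2! · (f^{(1)}(29) − f^{(1)}(7)) = 1/12 · (0.0503377 − 0.637289) = -0.0489126.

S_1 ≈ 226.833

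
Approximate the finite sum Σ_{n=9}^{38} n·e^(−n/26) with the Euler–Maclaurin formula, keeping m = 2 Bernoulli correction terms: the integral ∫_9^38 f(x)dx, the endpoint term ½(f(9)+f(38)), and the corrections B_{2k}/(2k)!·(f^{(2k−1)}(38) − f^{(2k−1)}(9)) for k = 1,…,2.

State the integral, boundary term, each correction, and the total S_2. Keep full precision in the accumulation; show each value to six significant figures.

S_2 ≈ 265.432

Integral: ∫_9^38 x·e^(−x/26) dx = 257.890.
½[f(9) + f(38)] = ½[6.36663 + 8.81141] = 7.58902.
Running total after boundary: 265.479.
k=1: B_{2}/(2)! × [f^{(1)}(38) − f^{(1)}(9)] = 1/12 × (-0.107021 − 0.462533) = -0.0474629.
Partial sum through k=1: 265.432.
k=2: B_{4}/(4)! × [f^{(3)}(38) − f^{(3)}(9)] = −1/720 × (0.000527718 − 0.00277713) = 3.12418e-06.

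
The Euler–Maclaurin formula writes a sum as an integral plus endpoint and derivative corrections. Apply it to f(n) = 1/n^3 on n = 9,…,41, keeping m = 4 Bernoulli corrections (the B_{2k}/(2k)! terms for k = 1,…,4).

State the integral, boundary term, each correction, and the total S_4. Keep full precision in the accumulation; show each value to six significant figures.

∫_9^41 1/x^3 dx evaluates to 0.00587540.
½[f(9) + f(41)] = ½[0.00137174 + 1.45094e-05] = 0.000693126.
So far: 0.00656852.
Correction k=1: B_{2}/2! · (f^{(1)}(41) − f^{(1)}(9)) = 1/12 · (-1.06166e-06 − (-0.000457247)) = 3.80155e-05.
After k=1: 0.00660654.
Correction k=2: B_{4}/4! · (f^{(3)}(41) − f^{(3)}(9)) = −1/720 · (-1.26313e-08 − (-0.000112901)) = -1.56789e-07.
After k=2: 0.00660638.
Correction k=3: B_{6}/6! · (f^{(5)}(41) − f^{(5)}(9)) = 1/30240 · (-3.15595e-10 − (-5.85410e-05)) = 1.93587e-09.
After k=3: 0.00660638.
Correction k=4: B_{8}/8! · (f^{(7)}(41) − f^{(7)}(9)) = −1/1209600 · (-1.35174e-11 − (-5.20365e-05)) = -4.30196e-11.

S_4 ≈ 0.00660638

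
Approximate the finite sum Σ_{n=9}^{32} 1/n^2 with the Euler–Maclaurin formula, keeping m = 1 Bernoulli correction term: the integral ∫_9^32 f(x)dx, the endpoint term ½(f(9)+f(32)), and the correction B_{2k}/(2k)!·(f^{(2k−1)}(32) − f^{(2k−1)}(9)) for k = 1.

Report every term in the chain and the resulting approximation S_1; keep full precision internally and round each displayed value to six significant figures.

The integral term ∫_9^32 1/x^2 dx = 0.0798611.
Endpoint term: (f(9) + f(32))/2 = (0.0123457 + 0.000976562)/2 = 0.00666112.
Running total after boundary: 0.0865222.
k=1: B_{2}/(2)! × [f^{(1)}(32) − f^{(1)}(9)] = 1/12 × (-6.10352e-05 − (-0.00274348)) = 0.000223537.

S_1 ≈ 0.0867458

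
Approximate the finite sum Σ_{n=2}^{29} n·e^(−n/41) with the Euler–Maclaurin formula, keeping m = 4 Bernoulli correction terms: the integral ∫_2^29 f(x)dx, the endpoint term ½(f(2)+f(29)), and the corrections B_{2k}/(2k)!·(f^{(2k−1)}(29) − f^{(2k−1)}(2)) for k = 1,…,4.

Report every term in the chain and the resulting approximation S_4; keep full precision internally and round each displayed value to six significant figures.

S_4 ≈ 272.291

∫_2^29 x·e^(−x/41) dx evaluates to 264.254.
½[f(2) + f(29)] = ½[1.90478 + 14.2960] = 8.10038.
Integral + boundary = 272.355.
k=1: B_{2}/(2)! × [f^{(1)}(29) − f^{(1)}(2)] = 1/12 × (0.144282 − 0.905932) = -0.0634708.
After k=1: 272.291.
k=2: B_{4}/(4)! × [f^{(3)}(29) − f^{(3)}(2)] = −1/720 × (0.000672345 − 0.00167205) = 1.38848e-06.
After k=2: 272.291.
k=3: B_{6}/(6)! × [f^{(5)}(29) − f^{(5)}(2)] = 1/30240 × (7.48875e-07 − 1.66875e-06) = -3.04192e-11.
After k=3: 272.291.
k=4: B_{8}/(8)! × [f^{(7)}(29) − f^{(7)}(2)] = −1/1209600 × (6.53054e-10 − 1.39371e-09) = 6.12316e-16.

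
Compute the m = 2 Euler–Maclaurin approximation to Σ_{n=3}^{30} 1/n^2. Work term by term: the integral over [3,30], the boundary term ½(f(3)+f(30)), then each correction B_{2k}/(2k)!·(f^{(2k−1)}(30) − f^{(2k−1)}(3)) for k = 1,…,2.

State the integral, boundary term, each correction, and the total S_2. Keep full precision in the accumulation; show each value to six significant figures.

S_2 ≈ 0.362141

The integral term ∫_3^30 1/x^2 dx = 0.300000.
Endpoint term: (f(3) + f(30))/2 = (0.111111 + 0.00111111)/2 = 0.0561111.
So far: 0.356111.
k=1: B_{2}/(2)! × [f^{(1)}(30) − f^{(1)}(3)] = 1/12 × (-7.40741e-05 − (-0.0740741)) = 0.00616667.
Running total after k=1: 0.362278.
k=2: B_{4}/(4)! × [f^{(3)}(30) − f^{(3)}(3)] = −1/720 × (-9.87654e-07 − (-0.0987654)) = -0.000137173.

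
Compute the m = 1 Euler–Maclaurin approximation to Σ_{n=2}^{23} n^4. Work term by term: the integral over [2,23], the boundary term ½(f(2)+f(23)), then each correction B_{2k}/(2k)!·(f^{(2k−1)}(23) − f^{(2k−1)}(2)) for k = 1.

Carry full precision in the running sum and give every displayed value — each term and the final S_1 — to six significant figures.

S_1 ≈ 1.43124e+06

The integral term ∫_2^23 x^4 dx = 1.28726e+06.
Boundary: ½(f(2) + f(23)) = ½(16.0000 + 279841) = 139928.
Integral + boundary = 1.42719e+06.
Correction k=1: B_{2}/2! · (f^{(1)}(23) − f^{(1)}(2)) = 1/12 · (48668.0 − 32.0000) = 4053.00.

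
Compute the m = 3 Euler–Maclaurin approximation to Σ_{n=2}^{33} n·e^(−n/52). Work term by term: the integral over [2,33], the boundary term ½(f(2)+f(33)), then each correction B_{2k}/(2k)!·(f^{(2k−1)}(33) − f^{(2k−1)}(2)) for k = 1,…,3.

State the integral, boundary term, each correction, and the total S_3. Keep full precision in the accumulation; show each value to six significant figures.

S_3 ≈ 368.483

∫_2^33 x·e^(−x/52) dx evaluates to 358.835.
Endpoint term: (f(2) + f(33))/2 = (1.92454 + 17.4946)/2 = 9.70957.
Running total after boundary: 368.544.
Order-1 term: 1/12 · (0.193705 − 0.925258) = -0.0609628.
After k=1: 368.483.
Order-2 term: −1/720 · (0.000463751 − 0.00105392) = 8.19677e-07.
After k=2: 368.483.
Order-3 term: 1/30240 · (3.16519e-07 − 6.52979e-07) = -1.11263e-11.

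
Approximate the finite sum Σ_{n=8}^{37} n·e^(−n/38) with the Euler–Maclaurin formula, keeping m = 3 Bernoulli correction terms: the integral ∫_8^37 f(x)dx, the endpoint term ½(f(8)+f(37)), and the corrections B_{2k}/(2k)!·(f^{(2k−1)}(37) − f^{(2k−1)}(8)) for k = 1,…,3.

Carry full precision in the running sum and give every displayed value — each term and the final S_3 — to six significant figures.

S_3 ≈ 349.918

The integral term ∫_8^37 x·e^(−x/38) dx = 339.742.
Endpoint term: (f(8) + f(37))/2 = (6.48126 + 13.9745)/2 = 10.2279.
So far: 349.970.
Correction k=1: B_{2}/2! · (f^{(1)}(37) − f^{(1)}(8)) = 1/12 · (0.00993918 − 0.639598) = -0.0524716.
Partial sum through k=1: 349.918.
Correction k=2: B_{4}/4! · (f^{(3)}(37) − f^{(3)}(8)) = −1/720 · (0.000529998 − 0.00156504) = 1.43755e-06.
Partial sum through k=2: 349.918.
Correction k=3: B_{6}/6! · (f^{(5)}(37) − f^{(5)}(8)) = 1/30240 · (7.29303e-07 − 1.86090e-06) = -3.74205e-11.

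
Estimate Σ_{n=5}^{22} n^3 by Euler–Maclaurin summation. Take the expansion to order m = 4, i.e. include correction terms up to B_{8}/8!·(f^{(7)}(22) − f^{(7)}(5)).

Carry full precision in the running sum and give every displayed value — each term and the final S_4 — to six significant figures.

S_4 ≈ 63909.0

∫_5^22 x^3 dx evaluates to 58407.8.
½[f(5) + f(22)] = ½[125.000 + 10648.0] = 5386.50.
Running total after boundary: 63794.2.
Correction k=1: B_{2}/2! · (f^{(1)}(22) − f^{(1)}(5)) = 1/12 · (1452.00 − 75.0000) = 114.750.
Running total after k=1: 63909.0.
Correction k=2: B_{4}/4! · (f^{(3)}(22) − f^{(3)}(5)) = −1/720 · (6.00000 − 6.00000) = 0.00000.
Running total after k=2: 63909.0.
Correction k=3: B_{6}/6! · (f^{(5)}(22) − f^{(5)}(5)) = 1/30240 · (0.00000 − 0.00000) = 0.00000.
Running total after k=3: 63909.0.
Correction k=4: B_{8}/8! · (f^{(7)}(22) − f^{(7)}(5)) = −1/1209600 · (0.00000 − 0.00000) = 0.00000.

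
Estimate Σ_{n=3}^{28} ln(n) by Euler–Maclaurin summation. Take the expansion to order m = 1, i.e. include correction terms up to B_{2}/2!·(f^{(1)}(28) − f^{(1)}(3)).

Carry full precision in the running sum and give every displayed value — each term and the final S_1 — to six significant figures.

S_1 ≈ 67.1965

The integral term ∫_3^28 ln(x) dx = 65.0059.
½[f(3) + f(28)] = ½[1.09861 + 3.33220] = 2.21541.
So far: 67.2213.
k=1: B_{2}/(2)! × [f^{(1)}(28) − f^{(1)}(3)] = 1/12 × (0.0357143 − 0.333333) = -0.0248016.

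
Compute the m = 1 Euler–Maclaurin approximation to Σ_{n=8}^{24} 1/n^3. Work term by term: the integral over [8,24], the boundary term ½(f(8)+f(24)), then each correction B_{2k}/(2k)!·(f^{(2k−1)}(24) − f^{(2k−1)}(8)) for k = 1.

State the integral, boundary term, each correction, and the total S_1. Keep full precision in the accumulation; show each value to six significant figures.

∫_8^24 1/x^3 dx evaluates to 0.00694444.
Endpoint term: (f(8) + f(24))/2 = (0.00195312 + 7.23380e-05)/2 = 0.00101273.
Running total after boundary: 0.00795718.
Correction k=1: B_{2}/2! · (f^{(1)}(24) − f^{(1)}(8)) = 1/12 · (-9.04225e-06 − (-0.000732422)) = 6.02816e-05.

S_1 ≈ 0.00801746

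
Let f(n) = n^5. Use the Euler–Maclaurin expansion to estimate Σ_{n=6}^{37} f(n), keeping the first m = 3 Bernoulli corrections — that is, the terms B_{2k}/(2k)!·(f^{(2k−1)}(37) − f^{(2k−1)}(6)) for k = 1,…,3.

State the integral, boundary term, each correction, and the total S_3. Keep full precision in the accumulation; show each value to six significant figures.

Integral: ∫_6^37 x^5 dx = 4.27613e+08.
½[f(6) + f(37)] = ½[7776.00 + 6.93440e+07] = 3.46759e+07.
Running total after boundary: 4.62289e+08.
k=1: B_{2}/(2)! × [f^{(1)}(37) − f^{(1)}(6)] = 1/12 × (9.37080e+06 − 6480.00) = 780360.
After k=1: 4.63070e+08.
k=2: B_{4}/(4)! × [f^{(3)}(37) − f^{(3)}(6)] = −1/720 × (82140.0 − 2160.00) = -111.083.
After k=2: 4.63069e+08.
k=3: B_{6}/(6)! × [f^{(5)}(37) − f^{(5)}(6)] = 1/30240 × (120.000 − 120.000) = 0.00000.

S_3 ≈ 4.63069e+08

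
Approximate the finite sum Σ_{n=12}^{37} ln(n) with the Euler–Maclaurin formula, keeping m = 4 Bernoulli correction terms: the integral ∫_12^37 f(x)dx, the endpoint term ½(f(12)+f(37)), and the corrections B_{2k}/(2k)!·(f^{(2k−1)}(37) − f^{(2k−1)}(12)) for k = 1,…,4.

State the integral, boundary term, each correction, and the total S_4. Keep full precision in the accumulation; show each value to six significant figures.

∫_12^37 ln(x) dx evaluates to 78.7851.
Endpoint term: (f(12) + f(37))/2 = (2.48491 + 3.61092)/2 = 3.04791.
So far: 81.8330.
k=1: B_{2}/(2)! × [f^{(1)}(37) − f^{(1)}(12)] = 1/12 × (0.0270270 − 0.0833333) = -0.00469219.
Partial sum through k=1: 81.8283.
k=2: B_{4}/(4)! × [f^{(3)}(37) − f^{(3)}(12)] = −1/720 × (3.94843e-05 − 0.00115741) = 1.55267e-06.
Partial sum through k=2: 81.8283.
k=3: B_{6}/(6)! × [f^{(5)}(37) − f^{(5)}(12)] = 1/30240 × (3.46101e-07 − 9.64506e-05) = -3.17806e-09.
Partial sum through k=3: 81.8283.
k=4: B_{8}/(8)! × [f^{(7)}(37) − f^{(7)}(12)] = −1/1209600 × (7.58439e-09 − 2.00939e-05) = 1.66057e-11.

S_4 ≈ 81.8283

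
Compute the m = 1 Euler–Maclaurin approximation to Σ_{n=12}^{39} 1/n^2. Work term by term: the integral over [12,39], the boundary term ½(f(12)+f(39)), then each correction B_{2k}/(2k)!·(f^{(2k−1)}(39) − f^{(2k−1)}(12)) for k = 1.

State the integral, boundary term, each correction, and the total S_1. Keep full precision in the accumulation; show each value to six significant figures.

The integral term ∫_12^39 1/x^2 dx = 0.0576923.
½[f(12) + f(39)] = ½[0.00694444 + 0.000657462] = 0.00380095.
Running total after boundary: 0.0614933.
k=1: B_{2}/(2)! × [f^{(1)}(39) − f^{(1)}(12)] = 1/12 × (-3.37160e-05 − (-0.00115741)) = 9.36409e-05.

S_1 ≈ 0.0615869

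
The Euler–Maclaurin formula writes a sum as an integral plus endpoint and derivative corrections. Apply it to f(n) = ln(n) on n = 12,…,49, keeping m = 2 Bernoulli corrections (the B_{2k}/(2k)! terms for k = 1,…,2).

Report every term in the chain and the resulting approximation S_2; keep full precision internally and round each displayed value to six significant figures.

Integral: ∫_12^49 ln(x) dx = 123.880.
½[f(12) + f(49)] = ½[2.48491 + 3.89182] = 3.18836.
So far: 127.069.
Correction k=1: B_{2}/2! · (f^{(1)}(49) − f^{(1)}(12)) = 1/12 · (0.0204082 − 0.0833333) = -0.00524376.
Running total after k=1: 127.063.
Correction k=2: B_{4}/4! · (f^{(3)}(49) − f^{(3)}(12)) = −1/720 · (1.69997e-05 − 0.00115741) = 1.58390e-06.

S_2 ≈ 127.063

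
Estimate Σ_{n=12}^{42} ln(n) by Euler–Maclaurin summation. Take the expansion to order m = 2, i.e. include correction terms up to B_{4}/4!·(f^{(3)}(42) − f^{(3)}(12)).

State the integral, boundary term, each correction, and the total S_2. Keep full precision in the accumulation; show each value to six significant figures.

S_2 ≈ 100.270

The integral term ∫_12^42 ln(x) dx = 97.1632.
½[f(12) + f(42)] = ½[2.48491 + 3.73767] = 3.11129.
So far: 100.275.
Correction k=1: B_{2}/2! · (f^{(1)}(42) − f^{(1)}(12)) = 1/12 · (0.0238095 − 0.0833333) = -0.00496032.
Partial sum through k=1: 100.270.
Correction k=2: B_{4}/4! · (f^{(3)}(42) − f^{(3)}(12)) = −1/720 · (2.69949e-05 − 0.00115741) = 1.57002e-06.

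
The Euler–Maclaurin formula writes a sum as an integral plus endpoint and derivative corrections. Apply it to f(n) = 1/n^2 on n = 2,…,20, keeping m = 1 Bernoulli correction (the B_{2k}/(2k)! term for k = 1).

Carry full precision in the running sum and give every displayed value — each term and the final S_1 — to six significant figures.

S_1 ≈ 0.597063

The integral term ∫_2^20 1/x^2 dx = 0.450000.
Endpoint term: (f(2) + f(20))/2 = (0.250000 + 0.00250000)/2 = 0.126250.
So far: 0.576250.
Order-1 term: 1/12 · (-0.000250000 − (-0.250000)) = 0.0208125.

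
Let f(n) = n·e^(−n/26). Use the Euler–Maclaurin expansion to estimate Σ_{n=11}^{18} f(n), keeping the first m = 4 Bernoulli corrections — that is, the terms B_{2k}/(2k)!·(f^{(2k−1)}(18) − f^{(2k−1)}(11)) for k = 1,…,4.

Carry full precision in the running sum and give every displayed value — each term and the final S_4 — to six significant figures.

∫_11^18 x·e^(−x/26) dx evaluates to 57.6568.
Boundary: ½(f(11) + f(18)) = ½(7.20531 + 9.00756) = 8.10643.
So far: 65.7632.
Correction k=1: B_{2}/2! · (f^{(1)}(18) − f^{(1)}(11)) = 1/12 · (0.153975 − 0.377901) = -0.0186605.
Partial sum through k=1: 65.7446.
Correction k=2: B_{4}/4! · (f^{(3)}(18) − f^{(3)}(11)) = −1/720 · (0.00170831 − 0.00249698) = 1.09538e-06.
Partial sum through k=2: 65.7446.
Correction k=3: B_{6}/6! · (f^{(5)}(18) − f^{(5)}(11)) = 1/30240 · (4.71722e-06 − 6.56055e-06) = -6.09568e-11.
Partial sum through k=3: 65.7446.
Correction k=4: B_{8}/8! · (f^{(7)}(18) − f^{(7)}(11)) = −1/1209600 · (1.02180e-08 − 1.39458e-08) = 3.08184e-15.

S_4 ≈ 65.7446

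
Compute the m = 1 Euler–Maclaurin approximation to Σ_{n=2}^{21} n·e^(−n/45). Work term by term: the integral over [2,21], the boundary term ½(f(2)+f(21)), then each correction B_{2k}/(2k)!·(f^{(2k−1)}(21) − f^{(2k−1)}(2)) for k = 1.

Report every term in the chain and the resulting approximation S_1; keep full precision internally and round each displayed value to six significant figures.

S_1 ≈ 168.096

Integral: ∫_2^21 x·e^(−x/45) dx = 160.604.
Endpoint term: (f(2) + f(21))/2 = (1.91306 + 13.1689)/2 = 7.54096.
So far: 168.145.
k=1: B_{2}/(2)! × [f^{(1)}(21) − f^{(1)}(2)] = 1/12 × (0.334448 − 0.914016) = -0.0482974.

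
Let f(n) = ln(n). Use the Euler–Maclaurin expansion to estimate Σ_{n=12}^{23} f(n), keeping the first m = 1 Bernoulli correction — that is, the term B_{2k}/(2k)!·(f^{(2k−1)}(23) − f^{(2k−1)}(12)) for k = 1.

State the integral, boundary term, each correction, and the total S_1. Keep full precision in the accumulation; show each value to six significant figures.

∫_12^23 ln(x) dx evaluates to 31.2975.
Boundary: ½(f(12) + f(23)) = ½(2.48491 + 3.13549) = 2.81020.
So far: 34.1077.
Order-1 term: 1/12 · (0.0434783 − 0.0833333) = -0.00332126.

S_1 ≈ 34.1044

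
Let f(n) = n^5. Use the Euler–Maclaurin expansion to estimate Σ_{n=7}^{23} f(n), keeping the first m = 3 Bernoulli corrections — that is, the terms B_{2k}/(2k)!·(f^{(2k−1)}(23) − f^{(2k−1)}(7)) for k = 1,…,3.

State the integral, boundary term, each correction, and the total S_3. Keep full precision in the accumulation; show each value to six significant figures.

Integral: ∫_7^23 x^5 dx = 2.46530e+07.
½[f(7) + f(23)] = ½[16807.0 + 6.43634e+06] = 3.22658e+06.
Running total after boundary: 2.78796e+07.
k=1: B_{2}/(2)! × [f^{(1)}(23) − f^{(1)}(7)] = 1/12 × (1.39920e+06 − 12005.0) = 115600.
After k=1: 2.79952e+07.
k=2: B_{4}/(4)! × [f^{(3)}(23) − f^{(3)}(7)] = −1/720 × (31740.0 − 2940.00) = -40.0000.
After k=2: 2.79952e+07.
k=3: B_{6}/(6)! × [f^{(5)}(23) − f^{(5)}(7)] = 1/30240 × (120.000 − 120.000) = 0.00000.

S_3 ≈ 2.79952e+07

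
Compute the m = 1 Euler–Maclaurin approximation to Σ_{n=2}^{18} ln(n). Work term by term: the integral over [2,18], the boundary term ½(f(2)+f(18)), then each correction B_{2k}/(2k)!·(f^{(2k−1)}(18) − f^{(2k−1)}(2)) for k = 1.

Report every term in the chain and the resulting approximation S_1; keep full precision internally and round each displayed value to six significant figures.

∫_2^18 ln(x) dx evaluates to 34.6404.
½[f(2) + f(18)] = ½[0.693147 + 2.89037] = 1.79176.
So far: 36.4322.
Order-1 term: 1/12 · (0.0555556 − 0.500000) = -0.0370370.

S_1 ≈ 36.3951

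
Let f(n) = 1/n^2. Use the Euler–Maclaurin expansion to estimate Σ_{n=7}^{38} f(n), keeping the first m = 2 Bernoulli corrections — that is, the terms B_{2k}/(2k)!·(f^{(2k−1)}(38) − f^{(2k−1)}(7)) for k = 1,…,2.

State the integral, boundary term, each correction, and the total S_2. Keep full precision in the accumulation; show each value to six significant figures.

∫_7^38 1/x^2 dx evaluates to 0.116541.
Boundary: ½(f(7) + f(38)) = ½(0.0204082 + 0.000692521) = 0.0105503.
Integral + boundary = 0.127092.
k=1: B_{2}/(2)! × [f^{(1)}(38) − f^{(1)}(7)] = 1/12 × (-3.64485e-05 − (-0.00583090)) = 0.000482871.
After k=1: 0.127575.
k=2: B_{4}/(4)! × [f^{(3)}(38) − f^{(3)}(7)] = −1/720 × (-3.02896e-07 − (-0.00142798)) = -1.98288e-06.

S_2 ≈ 0.127573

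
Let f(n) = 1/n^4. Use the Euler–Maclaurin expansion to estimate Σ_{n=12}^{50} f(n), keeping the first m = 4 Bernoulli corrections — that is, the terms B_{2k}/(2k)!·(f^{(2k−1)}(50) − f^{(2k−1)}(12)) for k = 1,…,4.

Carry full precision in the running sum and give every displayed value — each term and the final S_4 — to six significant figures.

S_4 ≈ 0.000215761

The integral term ∫_12^50 1/x^4 dx = 0.000190235.
Endpoint term: (f(12) + f(50))/2 = (4.82253e-05 + 1.60000e-07)/2 = 2.41927e-05.
Integral + boundary = 0.000214427.
Correction k=1: B_{2}/2! · (f^{(1)}(50) − f^{(1)}(12)) = 1/12 · (-1.28000e-08 − (-1.60751e-05)) = 1.33853e-06.
After k=1: 0.000215766.
Correction k=2: B_{4}/4! · (f^{(3)}(50) − f^{(3)}(12)) = −1/720 · (-1.53600e-10 − (-3.34898e-06)) = -4.65115e-09.
After k=2: 0.000215761.
Correction k=3: B_{6}/6! · (f^{(5)}(50) − f^{(5)}(12)) = 1/30240 · (-3.44064e-12 − (-1.30238e-06)) = 4.30680e-11.
After k=3: 0.000215761.
Correction k=4: B_{8}/8! · (f^{(7)}(50) − f^{(7)}(12)) = −1/1209600 · (-1.23863e-13 − (-8.13988e-07)) = -6.72940e-13.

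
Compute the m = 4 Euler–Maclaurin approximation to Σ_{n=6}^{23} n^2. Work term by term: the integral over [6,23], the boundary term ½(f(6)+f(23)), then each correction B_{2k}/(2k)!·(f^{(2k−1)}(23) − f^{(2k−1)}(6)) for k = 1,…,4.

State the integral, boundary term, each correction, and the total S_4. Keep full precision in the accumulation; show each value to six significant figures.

The integral term ∫_6^23 x^2 dx = 3983.67.
½[f(6) + f(23)] = ½[36.0000 + 529.000] = 282.500.
Running total after boundary: 4266.17.
k=1: B_{2}/(2)! × [f^{(1)}(23) − f^{(1)}(6)] = 1/12 × (46.0000 − 12.0000) = 2.83333.
Partial sum through k=1: 4269.00.
k=2: B_{4}/(4)! × [f^{(3)}(23) − f^{(3)}(6)] = −1/720 × (0.00000 − 0.00000) = 0.00000.
Partial sum through k=2: 4269.00.
k=3: B_{6}/(6)! × [f^{(5)}(23) − f^{(5)}(6)] = 1/30240 × (0.00000 − 0.00000) = 0.00000.
Partial sum through k=3: 4269.00.
k=4: B_{8}/(8)! × [f^{(7)}(23) − f^{(7)}(6)] = −1/1209600 × (0.00000 − 0.00000) = 0.00000.

S_4 ≈ 4269.00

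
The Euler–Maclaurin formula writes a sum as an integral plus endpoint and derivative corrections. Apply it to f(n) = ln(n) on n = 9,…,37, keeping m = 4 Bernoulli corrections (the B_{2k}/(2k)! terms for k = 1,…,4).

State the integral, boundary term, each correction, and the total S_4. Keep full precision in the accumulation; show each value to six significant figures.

S_4 ≈ 88.7260

Integral: ∫_9^37 ln(x) dx = 85.8289.
½[f(9) + f(37)] = ½[2.19722 + 3.61092] = 2.90407.
So far: 88.7330.
k=1: B_{2}/(2)! × [f^{(1)}(37) − f^{(1)}(9)] = 1/12 × (0.0270270 − 0.111111) = -0.00700701.
Partial sum through k=1: 88.7260.
k=2: B_{4}/(4)! × [f^{(3)}(37) − f^{(3)}(9)] = −1/720 × (3.94843e-05 − 0.00274348) = 3.75556e-06.
Partial sum through k=2: 88.7260.
k=3: B_{6}/(6)! × [f^{(5)}(37) − f^{(5)}(9)] = 1/30240 × (3.46101e-07 − 0.000406442) = -1.34291e-08.
Partial sum through k=3: 88.7260.
k=4: B_{8}/(8)! × [f^{(7)}(37) − f^{(7)}(9)] = −1/1209600 × (7.58439e-09 − 0.000150534) = 1.24443e-10.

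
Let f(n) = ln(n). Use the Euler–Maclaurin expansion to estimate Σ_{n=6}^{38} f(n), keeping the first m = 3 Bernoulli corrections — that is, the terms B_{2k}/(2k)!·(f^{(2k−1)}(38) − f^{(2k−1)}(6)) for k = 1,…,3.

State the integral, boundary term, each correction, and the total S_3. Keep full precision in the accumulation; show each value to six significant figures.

∫_6^38 ln(x) dx evaluates to 95.4777.
½[f(6) + f(38)] = ½[1.79176 + 3.63759] = 2.71467.
Running total after boundary: 98.1924.
Order-1 term: 1/12 · (0.0263158 − 0.166667) = -0.0116959.
Partial sum through k=1: 98.1807.
Order-2 term: −1/720 · (3.64485e-05 − 0.00925926) = 1.28095e-05.
Partial sum through k=2: 98.1807.
Order-3 term: 1/30240 · (3.02896e-07 − 0.00308642) = -1.02054e-07.

S_3 ≈ 98.1807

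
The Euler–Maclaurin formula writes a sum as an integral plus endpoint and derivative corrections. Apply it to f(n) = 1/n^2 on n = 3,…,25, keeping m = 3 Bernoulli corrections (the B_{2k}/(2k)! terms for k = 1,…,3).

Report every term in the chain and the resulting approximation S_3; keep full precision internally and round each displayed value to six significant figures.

Integral: ∫_3^25 1/x^2 dx = 0.293333.
Endpoint term: (f(3) + f(25))/2 = (0.111111 + 0.00160000)/2 = 0.0563556.
Integral + boundary = 0.349689.
k=1: B_{2}/(2)! × [f^{(1)}(25) − f^{(1)}(3)] = 1/12 × (-0.000128000 − (-0.0740741)) = 0.00616217.
Partial sum through k=1: 0.355851.
k=2: B_{4}/(4)! × [f^{(3)}(25) − f^{(3)}(3)] = −1/720 × (-2.45760e-06 − (-0.0987654)) = -0.000137171.
Partial sum through k=2: 0.355714.
k=3: B_{6}/(6)! × [f^{(5)}(25) − f^{(5)}(3)] = 1/30240 × (-1.17965e-07 − (-0.329218)) = 1.08868e-05.

S_3 ≈ 0.355725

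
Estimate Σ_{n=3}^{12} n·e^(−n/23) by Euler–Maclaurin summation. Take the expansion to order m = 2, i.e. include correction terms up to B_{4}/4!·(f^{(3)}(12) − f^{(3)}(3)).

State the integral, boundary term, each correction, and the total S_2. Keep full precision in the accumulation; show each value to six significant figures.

∫_3^12 x·e^(−x/23) dx evaluates to 47.1154.
Endpoint term: (f(3) + f(12))/2 = (2.63314 + 7.12185)/2 = 4.87750.
Running total after boundary: 51.9929.
Order-1 term: 1/12 · (0.283842 − 0.763229) = -0.0399490.
Partial sum through k=1: 51.9529.
Order-2 term: −1/720 · (0.00278037 − 0.00476117) = 2.75110e-06.

S_2 ≈ 51.9529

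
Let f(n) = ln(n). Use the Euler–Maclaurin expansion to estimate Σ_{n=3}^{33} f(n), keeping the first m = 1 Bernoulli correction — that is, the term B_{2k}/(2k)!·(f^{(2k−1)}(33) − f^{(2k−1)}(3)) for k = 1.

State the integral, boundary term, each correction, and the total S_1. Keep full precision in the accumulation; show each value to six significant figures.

S_1 ≈ 84.3612

Integral: ∫_3^33 ln(x) dx = 82.0889.
Boundary: ½(f(3) + f(33)) = ½(1.09861 + 3.49651) = 2.29756.
Integral + boundary = 84.3865.
Correction k=1: B_{2}/2! · (f^{(1)}(33) − f^{(1)}(3)) = 1/12 · (0.0303030 − 0.333333) = -0.0252525.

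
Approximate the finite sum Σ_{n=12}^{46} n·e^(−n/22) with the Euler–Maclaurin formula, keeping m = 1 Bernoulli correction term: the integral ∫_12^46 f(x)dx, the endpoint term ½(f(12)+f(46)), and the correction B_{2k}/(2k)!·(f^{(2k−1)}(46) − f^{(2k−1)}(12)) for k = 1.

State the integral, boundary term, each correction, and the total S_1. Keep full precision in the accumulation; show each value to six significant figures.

∫_12^46 x·e^(−x/22) dx evaluates to 248.657.
½[f(12) + f(46)] = ½[6.95494 + 5.68444] = 6.31969.
Integral + boundary = 254.976.
Correction k=1: B_{2}/2! · (f^{(1)}(46) − f^{(1)}(12)) = 1/12 · (-0.134809 − 0.263445) = -0.0331878.

S_1 ≈ 254.943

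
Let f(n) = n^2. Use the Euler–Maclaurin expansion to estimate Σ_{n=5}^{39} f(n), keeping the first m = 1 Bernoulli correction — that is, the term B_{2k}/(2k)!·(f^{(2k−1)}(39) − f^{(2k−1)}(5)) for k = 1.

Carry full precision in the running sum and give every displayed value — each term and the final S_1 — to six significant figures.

S_1 ≈ 20510.0

The integral term ∫_5^39 x^2 dx = 19731.3.
½[f(5) + f(39)] = ½[25.0000 + 1521.00] = 773.000.
So far: 20504.3.
Order-1 term: 1/12 · (78.0000 − 10.0000) = 5.66667.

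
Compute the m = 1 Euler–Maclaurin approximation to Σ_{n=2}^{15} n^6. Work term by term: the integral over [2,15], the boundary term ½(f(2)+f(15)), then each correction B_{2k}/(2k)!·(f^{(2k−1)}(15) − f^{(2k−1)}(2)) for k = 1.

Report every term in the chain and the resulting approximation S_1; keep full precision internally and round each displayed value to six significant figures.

S_1 ≈ 3.04835e+07

∫_2^15 x^6 dx evaluates to 2.44085e+07.
Boundary: ½(f(2) + f(15)) = ½(64.0000 + 1.13906e+07) = 5.69534e+06.
So far: 3.01038e+07.
k=1: B_{2}/(2)! × [f^{(1)}(15) − f^{(1)}(2)] = 1/12 × (4.55625e+06 − 192.000) = 379672.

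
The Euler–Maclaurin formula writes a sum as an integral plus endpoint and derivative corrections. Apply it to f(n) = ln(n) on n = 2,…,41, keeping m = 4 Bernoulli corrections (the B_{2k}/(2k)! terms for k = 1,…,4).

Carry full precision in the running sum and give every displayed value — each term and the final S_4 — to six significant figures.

S_4 ≈ 114.034

Integral: ∫_2^41 ln(x) dx = 111.870.
½[f(2) + f(41)] = ½[0.693147 + 3.71357] = 2.20336.
Running total after boundary: 114.074.
k=1: B_{2}/(2)! × [f^{(1)}(41) − f^{(1)}(2)] = 1/12 × (0.0243902 − 0.500000) = -0.0396341.
Running total after k=1: 114.034.
k=2: B_{4}/(4)! × [f^{(3)}(41) − f^{(3)}(2)] = −1/720 × (2.90187e-05 − 0.250000) = 0.000347182.
Running total after k=2: 114.034.
k=3: B_{6}/(6)! × [f^{(5)}(41) − f^{(5)}(2)] = 1/30240 × (2.07153e-07 − 0.750000) = -2.48016e-05.
Running total after k=3: 114.034.
k=4: B_{8}/(8)! × [f^{(7)}(41) − f^{(7)}(2)] = −1/1209600 × (3.69697e-09 − 5.62500) = 4.65030e-06.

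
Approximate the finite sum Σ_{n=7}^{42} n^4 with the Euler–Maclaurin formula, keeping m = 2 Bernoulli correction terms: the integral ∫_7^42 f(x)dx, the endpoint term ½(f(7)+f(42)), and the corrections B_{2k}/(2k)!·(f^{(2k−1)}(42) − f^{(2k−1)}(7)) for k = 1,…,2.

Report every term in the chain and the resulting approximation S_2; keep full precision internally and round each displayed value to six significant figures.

∫_7^42 x^4 dx evaluates to 2.61349e+07.
Boundary: ½(f(7) + f(42)) = ½(2401.00 + 3.11170e+06) = 1.55705e+06.
So far: 2.76919e+07.
k=1: B_{2}/(2)! × [f^{(1)}(42) − f^{(1)}(7)] = 1/12 × (296352 − 1372.00) = 24581.7.
After k=1: 2.77165e+07.
k=2: B_{4}/(4)! × [f^{(3)}(42) − f^{(3)}(7)] = −1/720 × (1008.00 − 168.000) = -1.16667.

S_2 ≈ 2.77165e+07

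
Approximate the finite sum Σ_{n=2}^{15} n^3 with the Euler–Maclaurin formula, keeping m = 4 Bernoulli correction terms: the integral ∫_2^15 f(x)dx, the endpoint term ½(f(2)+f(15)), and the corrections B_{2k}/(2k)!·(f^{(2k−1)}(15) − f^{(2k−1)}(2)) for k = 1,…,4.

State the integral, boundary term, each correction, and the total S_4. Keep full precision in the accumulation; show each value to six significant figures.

Integral: ∫_2^15 x^3 dx = 12652.2.
Boundary: ½(f(2) + f(15)) = ½(8.00000 + 3375.00) = 1691.50.
Running total after boundary: 14343.8.
k=1: B_{2}/(2)! × [f^{(1)}(15) − f^{(1)}(2)] = 1/12 × (675.000 − 12.0000) = 55.2500.
After k=1: 14399.0.
k=2: B_{4}/(4)! × [f^{(3)}(15) − f^{(3)}(2)] = −1/720 × (6.00000 − 6.00000) = 0.00000.
After k=2: 14399.0.
k=3: B_{6}/(6)! × [f^{(5)}(15) − f^{(5)}(2)] = 1/30240 × (0.00000 − 0.00000) = 0.00000.
After k=3: 14399.0.
k=4: B_{8}/(8)! × [f^{(7)}(15) − f^{(7)}(2)] = −1/1209600 × (0.00000 − 0.00000) = 0.00000.

S_4 ≈ 14399.0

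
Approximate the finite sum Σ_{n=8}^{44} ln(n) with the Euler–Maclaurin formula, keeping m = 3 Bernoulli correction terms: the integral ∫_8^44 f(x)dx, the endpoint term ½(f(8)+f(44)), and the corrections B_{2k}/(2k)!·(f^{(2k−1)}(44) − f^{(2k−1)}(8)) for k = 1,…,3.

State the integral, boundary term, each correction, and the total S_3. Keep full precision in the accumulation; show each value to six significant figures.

∫_8^44 ln(x) dx evaluates to 113.869.
Boundary: ½(f(8) + f(44)) = ½(2.07944 + 3.78419) = 2.93182.
Integral + boundary = 116.801.
k=1: B_{2}/(2)! × [f^{(1)}(44) − f^{(1)}(8)] = 1/12 × (0.0227273 − 0.125000) = -0.00852273.
Partial sum through k=1: 116.792.
k=2: B_{4}/(4)! × [f^{(3)}(44) − f^{(3)}(8)] = −1/720 × (2.34786e-05 − 0.00390625) = 5.39274e-06.
Partial sum through k=2: 116.792.
k=3: B_{6}/(6)! × [f^{(5)}(44) − f^{(5)}(8)] = 1/30240 × (1.45528e-07 − 0.000732422) = -2.42155e-08.

S_3 ≈ 116.792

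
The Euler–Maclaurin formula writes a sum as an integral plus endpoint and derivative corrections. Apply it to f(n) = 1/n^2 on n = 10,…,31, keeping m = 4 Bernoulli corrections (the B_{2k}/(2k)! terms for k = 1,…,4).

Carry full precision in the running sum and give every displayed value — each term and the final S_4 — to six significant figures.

S_4 ≈ 0.0734230

The integral term ∫_10^31 1/x^2 dx = 0.0677419.
½[f(10) + f(31)] = ½[0.0100000 + 0.00104058] = 0.00552029.
Running total after boundary: 0.0732622.
Order-1 term: 1/12 · (-6.71344e-05 − (-0.00200000)) = 0.000161072.
After k=1: 0.0734233.
Order-2 term: −1/720 · (-8.38306e-07 − (-0.000240000)) = -3.32169e-07.
After k=2: 0.0734230.
Order-3 term: 1/30240 · (-2.61698e-08 − (-7.20000e-05)) = 2.38009e-09.
After k=3: 0.0734230.
Order-4 term: −1/1209600 · (-1.52498e-09 − (-4.03200e-05)) = -3.33321e-11.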